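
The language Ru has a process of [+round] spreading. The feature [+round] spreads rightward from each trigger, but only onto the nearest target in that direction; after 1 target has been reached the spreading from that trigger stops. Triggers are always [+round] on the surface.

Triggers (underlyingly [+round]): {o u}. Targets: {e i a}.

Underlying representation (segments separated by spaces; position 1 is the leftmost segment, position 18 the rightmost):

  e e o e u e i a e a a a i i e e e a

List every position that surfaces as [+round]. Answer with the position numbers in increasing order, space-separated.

3 4 5 6

From /o/ at 3 rightward: 4 /e/ → [+round]; bound reached.
From /u/ at 5 rightward: 6 /e/ → [+round]; bound reached.
Targets with no active source: positions 1 2 7 8 9 10 11 12 13 14 15 16 17 18 stay [-round].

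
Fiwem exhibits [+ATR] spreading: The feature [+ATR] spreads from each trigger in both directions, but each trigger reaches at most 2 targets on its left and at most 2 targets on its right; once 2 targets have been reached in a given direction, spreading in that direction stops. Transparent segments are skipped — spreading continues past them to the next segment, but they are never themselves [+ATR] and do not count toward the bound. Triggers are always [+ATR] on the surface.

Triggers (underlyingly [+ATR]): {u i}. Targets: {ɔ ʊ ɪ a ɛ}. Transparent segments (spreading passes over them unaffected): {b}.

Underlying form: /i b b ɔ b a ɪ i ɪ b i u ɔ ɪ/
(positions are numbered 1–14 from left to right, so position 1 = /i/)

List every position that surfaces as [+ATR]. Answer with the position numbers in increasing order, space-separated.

From /i/ at 1 rightward: 2 /b/ transparent; 3 /b/ transparent; 4 /ɔ/ → [+ATR]; 5 /b/ transparent; 6 /a/ → [+ATR]; bound reached.
From /i/ at 1 leftward: word edge.
From /i/ at 8 rightward: 9 /ɪ/ → [+ATR]; 10 /b/ transparent; 11 /i/ is itself a trigger — this domain ends here.
From /i/ at 8 leftward: 7 /ɪ/ → [+ATR]; 6 /a/ → [+ATR]; bound reached.
From /i/ at 11 rightward: 12 /u/ is itself a trigger — this domain ends here.
From /i/ at 11 leftward: 10 /b/ transparent; 9 /ɪ/ → [+ATR]; 8 /i/ is itself a trigger — this domain ends here.
From /u/ at 12 rightward: 13 /ɔ/ → [+ATR]; 14 /ɪ/ → [+ATR]; bound reached.
From /u/ at 12 leftward: 11 /i/ is itself a trigger — this domain ends here.

1 4 6 7 8 9 11 12 13 14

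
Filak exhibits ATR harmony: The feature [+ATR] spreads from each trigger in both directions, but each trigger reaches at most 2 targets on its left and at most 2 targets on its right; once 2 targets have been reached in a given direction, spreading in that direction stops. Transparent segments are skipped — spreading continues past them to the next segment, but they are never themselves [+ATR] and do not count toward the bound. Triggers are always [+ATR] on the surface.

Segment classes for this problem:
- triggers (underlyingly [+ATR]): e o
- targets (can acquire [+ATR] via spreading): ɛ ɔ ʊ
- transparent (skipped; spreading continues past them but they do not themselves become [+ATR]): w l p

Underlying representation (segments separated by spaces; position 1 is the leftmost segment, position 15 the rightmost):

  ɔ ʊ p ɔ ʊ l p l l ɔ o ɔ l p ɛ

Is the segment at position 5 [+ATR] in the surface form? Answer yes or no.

yes

From /o/ at 11 rightward: 12 /ɔ/ → [+ATR]; 13 /l/ transparent; 14 /p/ transparent; 15 /ɛ/ → [+ATR]; bound reached.
From /o/ at 11 leftward: 10 /ɔ/ → [+ATR]; 9 /l/ transparent; 8 /l/ transparent; 7 /p/ transparent; 6 /l/ transparent; 5 /ʊ/ → [+ATR]; bound reached.
Targets with no active source: positions 1 2 4 stay [-ATR].
[+ATR] positions on the surface: 5 10 11 12 15.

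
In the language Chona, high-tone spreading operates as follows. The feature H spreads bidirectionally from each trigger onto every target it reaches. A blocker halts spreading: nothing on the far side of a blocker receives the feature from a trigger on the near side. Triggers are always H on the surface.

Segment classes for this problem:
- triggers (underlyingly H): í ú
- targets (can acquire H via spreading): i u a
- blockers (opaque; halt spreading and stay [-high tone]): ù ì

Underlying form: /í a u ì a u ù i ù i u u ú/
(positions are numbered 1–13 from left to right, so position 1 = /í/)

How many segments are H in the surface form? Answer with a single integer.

7

From /í/ at 1 rightward: 2 /a/ → H; 3 /u/ → H; 4 /ì/ blocks.
From /í/ at 1 leftward: word edge.
From /ú/ at 13 rightward: word edge.
From /ú/ at 13 leftward: 12 /u/ → H; 11 /u/ → H; 10 /i/ → H; 9 /ù/ blocks.
Targets with no active source: positions 5 6 8 stay [-high tone].
H positions on the surface: 1 2 3 10 11 12 13.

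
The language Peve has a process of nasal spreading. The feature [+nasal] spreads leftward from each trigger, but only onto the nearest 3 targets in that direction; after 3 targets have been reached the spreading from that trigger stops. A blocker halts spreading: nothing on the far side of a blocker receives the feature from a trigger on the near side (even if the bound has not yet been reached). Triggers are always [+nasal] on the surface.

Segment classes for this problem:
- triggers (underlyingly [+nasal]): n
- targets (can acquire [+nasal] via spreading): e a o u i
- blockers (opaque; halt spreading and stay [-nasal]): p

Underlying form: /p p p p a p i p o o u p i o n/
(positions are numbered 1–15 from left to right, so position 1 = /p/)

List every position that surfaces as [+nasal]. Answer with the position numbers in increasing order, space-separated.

13 14 15

From /n/ at 15 leftward: 14 /o/ → [+nasal]; 13 /i/ → [+nasal]; 12 /p/ blocks.
Targets with no active source: positions 5 7 9 10 11 stay [-nasal].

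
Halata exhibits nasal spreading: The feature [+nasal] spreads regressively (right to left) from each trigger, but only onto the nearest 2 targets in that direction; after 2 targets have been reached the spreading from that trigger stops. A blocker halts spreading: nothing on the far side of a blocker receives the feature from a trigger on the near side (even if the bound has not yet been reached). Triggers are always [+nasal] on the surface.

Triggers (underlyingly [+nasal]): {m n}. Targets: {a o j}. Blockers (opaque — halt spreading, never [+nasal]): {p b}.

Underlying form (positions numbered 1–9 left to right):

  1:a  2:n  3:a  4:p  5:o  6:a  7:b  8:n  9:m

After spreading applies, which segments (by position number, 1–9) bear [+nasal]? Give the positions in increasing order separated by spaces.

1 2 8 9

From /n/ at 2 leftward: 1 /a/ → [+nasal]; word edge.
From /n/ at 8 leftward: 7 /b/ blocks.
From /m/ at 9 leftward: 8 /n/ is itself a trigger — this domain ends here.
Targets with no active source: positions 3 5 6 stay [-nasal].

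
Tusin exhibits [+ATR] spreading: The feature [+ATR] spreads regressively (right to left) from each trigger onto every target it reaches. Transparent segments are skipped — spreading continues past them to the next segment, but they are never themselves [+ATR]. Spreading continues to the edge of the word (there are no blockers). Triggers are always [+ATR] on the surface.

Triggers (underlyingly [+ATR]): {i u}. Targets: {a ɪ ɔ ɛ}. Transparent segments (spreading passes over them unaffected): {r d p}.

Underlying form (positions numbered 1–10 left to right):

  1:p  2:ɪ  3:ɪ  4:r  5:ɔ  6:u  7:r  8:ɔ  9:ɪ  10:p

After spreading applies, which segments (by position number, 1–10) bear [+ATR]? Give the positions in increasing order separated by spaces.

From /u/ at 6 leftward: 5 /ɔ/ → [+ATR]; 4 /r/ transparent; 3 /ɪ/ → [+ATR]; 2 /ɪ/ → [+ATR]; 1 /p/ transparent; word edge.
Targets with no active source: positions 8 9 stay [-ATR].

2 3 5 6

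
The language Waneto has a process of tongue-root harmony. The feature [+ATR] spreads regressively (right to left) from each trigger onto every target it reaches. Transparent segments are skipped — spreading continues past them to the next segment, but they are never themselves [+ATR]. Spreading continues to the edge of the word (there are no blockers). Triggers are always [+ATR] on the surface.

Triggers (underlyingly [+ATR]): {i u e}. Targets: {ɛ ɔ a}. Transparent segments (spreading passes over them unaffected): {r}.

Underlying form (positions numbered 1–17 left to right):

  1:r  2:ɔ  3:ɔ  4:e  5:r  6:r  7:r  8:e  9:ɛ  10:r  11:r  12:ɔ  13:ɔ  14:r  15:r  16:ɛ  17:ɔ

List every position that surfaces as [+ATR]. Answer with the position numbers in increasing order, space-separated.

2 3 4 8

From /e/ at 4 leftward: 3 /ɔ/ → [+ATR]; 2 /ɔ/ → [+ATR]; 1 /r/ transparent; word edge.
From /e/ at 8 leftward: 7 /r/ transparent; 6 /r/ transparent; 5 /r/ transparent; 4 /e/ is itself a trigger — this domain ends here.
Targets with no active source: positions 9 12 13 16 17 stay [-ATR].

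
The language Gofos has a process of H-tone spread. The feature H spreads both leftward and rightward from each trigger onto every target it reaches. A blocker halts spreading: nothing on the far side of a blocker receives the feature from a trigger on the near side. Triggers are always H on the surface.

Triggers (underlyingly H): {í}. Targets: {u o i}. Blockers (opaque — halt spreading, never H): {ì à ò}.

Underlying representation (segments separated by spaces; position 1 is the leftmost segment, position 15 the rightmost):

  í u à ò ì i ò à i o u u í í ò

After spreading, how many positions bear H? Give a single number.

From /í/ at 1 rightward: 2 /u/ → H; 3 /à/ blocks.
From /í/ at 1 leftward: word edge.
From /í/ at 13 rightward: 14 /í/ is itself a trigger — this domain ends here.
From /í/ at 13 leftward: 12 /u/ → H; 11 /u/ → H; 10 /o/ → H; 9 /i/ → H; 8 /à/ blocks.
From /í/ at 14 rightward: 15 /ò/ blocks.
From /í/ at 14 leftward: 13 /í/ is itself a trigger — this domain ends here.
Target with no active source: position 6 stays [-high tone].
H positions on the surface: 1 2 9 10 11 12 13 14.

8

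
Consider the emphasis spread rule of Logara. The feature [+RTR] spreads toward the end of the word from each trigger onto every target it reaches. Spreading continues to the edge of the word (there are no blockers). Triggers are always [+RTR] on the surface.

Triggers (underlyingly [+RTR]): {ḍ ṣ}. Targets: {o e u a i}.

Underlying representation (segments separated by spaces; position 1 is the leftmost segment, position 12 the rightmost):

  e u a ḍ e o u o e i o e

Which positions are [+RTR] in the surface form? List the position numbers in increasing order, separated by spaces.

4 5 6 7 8 9 10 11 12

From /ḍ/ at 4 rightward: 5 /e/ → [+RTR]; 6 /o/ → [+RTR]; 7 /u/ → [+RTR]; 8 /o/ → [+RTR]; 9 /e/ → [+RTR]; 10 /i/ → [+RTR]; 11 /o/ → [+RTR]; 12 /e/ → [+RTR]; word edge.
Targets with no active source: positions 1 2 3 stay [-emphatic].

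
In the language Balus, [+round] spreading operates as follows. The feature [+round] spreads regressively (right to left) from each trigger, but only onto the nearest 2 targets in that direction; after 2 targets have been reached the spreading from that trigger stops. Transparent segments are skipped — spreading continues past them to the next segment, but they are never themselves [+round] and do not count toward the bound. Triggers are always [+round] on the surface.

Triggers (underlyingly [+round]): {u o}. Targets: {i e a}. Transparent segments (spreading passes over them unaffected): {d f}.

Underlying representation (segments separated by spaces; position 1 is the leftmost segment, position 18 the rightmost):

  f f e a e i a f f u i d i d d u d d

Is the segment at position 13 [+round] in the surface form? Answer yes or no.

From /u/ at 10 leftward: 9 /f/ transparent; 8 /f/ transparent; 7 /a/ → [+round]; 6 /i/ → [+round]; bound reached.
From /u/ at 16 leftward: 15 /d/ transparent; 14 /d/ transparent; 13 /i/ → [+round]; 12 /d/ transparent; 11 /i/ → [+round]; bound reached.
Targets with no active source: positions 3 4 5 stay [-round].
[+round] positions on the surface: 6 7 10 11 13 16.

yes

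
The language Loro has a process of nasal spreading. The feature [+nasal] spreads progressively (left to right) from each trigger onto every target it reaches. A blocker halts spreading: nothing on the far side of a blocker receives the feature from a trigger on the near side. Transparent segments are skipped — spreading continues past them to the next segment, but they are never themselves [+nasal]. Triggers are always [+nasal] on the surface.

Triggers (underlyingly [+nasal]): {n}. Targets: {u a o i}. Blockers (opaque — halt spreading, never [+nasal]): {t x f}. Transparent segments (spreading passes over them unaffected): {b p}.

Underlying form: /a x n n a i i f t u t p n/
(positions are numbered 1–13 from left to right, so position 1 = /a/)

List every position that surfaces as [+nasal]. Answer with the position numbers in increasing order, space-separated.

From /n/ at 3 rightward: 4 /n/ is itself a trigger — this domain ends here.
From /n/ at 4 rightward: 5 /a/ → [+nasal]; 6 /i/ → [+nasal]; 7 /i/ → [+nasal]; 8 /f/ blocks.
From /n/ at 13 rightward: word edge.
Targets with no active source: positions 1 10 stay [-nasal].

3 4 5 6 7 13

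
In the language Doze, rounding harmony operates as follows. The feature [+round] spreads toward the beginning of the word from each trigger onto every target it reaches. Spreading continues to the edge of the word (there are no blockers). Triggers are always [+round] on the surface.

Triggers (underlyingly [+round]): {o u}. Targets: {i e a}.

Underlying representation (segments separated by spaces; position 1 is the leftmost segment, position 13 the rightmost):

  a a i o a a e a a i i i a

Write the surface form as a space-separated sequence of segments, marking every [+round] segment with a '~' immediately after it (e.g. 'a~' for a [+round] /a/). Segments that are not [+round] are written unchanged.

From /o/ at 4 leftward: 3 /i/ → [+round]; 2 /a/ → [+round]; 1 /a/ → [+round]; word edge.
Targets with no active source: positions 5 6 7 8 9 10 11 12 13 stay [-round].
[+round] positions on the surface: 1 2 3 4.

a~ a~ i~ o~ a a e a a i i i a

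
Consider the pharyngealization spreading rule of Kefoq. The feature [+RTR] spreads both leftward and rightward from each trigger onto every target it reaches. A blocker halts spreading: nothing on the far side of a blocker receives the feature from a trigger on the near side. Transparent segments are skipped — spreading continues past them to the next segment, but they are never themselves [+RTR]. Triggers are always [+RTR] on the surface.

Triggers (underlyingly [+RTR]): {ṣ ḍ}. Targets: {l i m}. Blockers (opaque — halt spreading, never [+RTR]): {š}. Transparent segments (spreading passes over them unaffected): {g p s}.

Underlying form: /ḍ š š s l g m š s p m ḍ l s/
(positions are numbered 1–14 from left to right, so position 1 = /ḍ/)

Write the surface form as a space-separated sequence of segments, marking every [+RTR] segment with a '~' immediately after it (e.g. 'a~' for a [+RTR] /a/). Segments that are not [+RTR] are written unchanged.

ḍ~ š š s l g m š s p m~ ḍ~ l~ s

From /ḍ/ at 1 rightward: 2 /š/ blocks.
From /ḍ/ at 1 leftward: word edge.
From /ḍ/ at 12 rightward: 13 /l/ → [+RTR]; 14 /s/ transparent; word edge.
From /ḍ/ at 12 leftward: 11 /m/ → [+RTR]; 10 /p/ transparent; 9 /s/ transparent; 8 /š/ blocks.
Targets with no active source: positions 5 7 stay [-emphatic].
[+RTR] positions on the surface: 1 11 12 13.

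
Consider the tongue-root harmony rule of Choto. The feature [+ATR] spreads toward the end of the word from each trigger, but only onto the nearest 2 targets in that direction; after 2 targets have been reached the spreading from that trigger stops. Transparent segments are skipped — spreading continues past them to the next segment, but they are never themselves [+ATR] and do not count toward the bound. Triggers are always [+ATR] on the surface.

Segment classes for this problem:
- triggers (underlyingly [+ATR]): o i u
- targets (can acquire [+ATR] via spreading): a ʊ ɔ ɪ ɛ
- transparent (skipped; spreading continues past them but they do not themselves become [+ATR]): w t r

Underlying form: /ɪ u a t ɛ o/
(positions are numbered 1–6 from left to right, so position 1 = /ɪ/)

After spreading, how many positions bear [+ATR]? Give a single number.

4

From /u/ at 2 rightward: 3 /a/ → [+ATR]; 4 /t/ transparent; 5 /ɛ/ → [+ATR]; bound reached.
From /o/ at 6 rightward: word edge.
Target with no active source: position 1 stays [-ATR].
[+ATR] positions on the surface: 2 3 5 6.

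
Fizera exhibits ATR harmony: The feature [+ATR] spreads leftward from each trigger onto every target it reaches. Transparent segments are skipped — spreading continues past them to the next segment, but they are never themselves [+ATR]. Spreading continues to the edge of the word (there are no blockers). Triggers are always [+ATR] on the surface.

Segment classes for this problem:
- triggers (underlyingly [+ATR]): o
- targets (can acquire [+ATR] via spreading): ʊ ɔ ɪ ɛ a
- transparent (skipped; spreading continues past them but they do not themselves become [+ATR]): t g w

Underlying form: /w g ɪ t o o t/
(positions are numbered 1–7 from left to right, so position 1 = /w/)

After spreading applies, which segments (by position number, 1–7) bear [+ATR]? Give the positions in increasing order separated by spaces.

3 5 6

From /o/ at 5 leftward: 4 /t/ transparent; 3 /ɪ/ → [+ATR]; 2 /g/ transparent; 1 /w/ transparent; word edge.
From /o/ at 6 leftward: 5 /o/ is itself a trigger — this domain ends here.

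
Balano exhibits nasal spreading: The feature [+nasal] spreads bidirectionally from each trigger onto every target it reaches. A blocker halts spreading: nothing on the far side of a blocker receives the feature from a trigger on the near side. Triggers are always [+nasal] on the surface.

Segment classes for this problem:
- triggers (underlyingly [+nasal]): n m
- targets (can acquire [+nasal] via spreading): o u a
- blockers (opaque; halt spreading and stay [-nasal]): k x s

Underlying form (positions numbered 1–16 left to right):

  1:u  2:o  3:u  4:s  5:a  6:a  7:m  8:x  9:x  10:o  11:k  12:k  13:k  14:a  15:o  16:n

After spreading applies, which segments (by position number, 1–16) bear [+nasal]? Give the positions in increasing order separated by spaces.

5 6 7 14 15 16

From /m/ at 7 rightward: 8 /x/ blocks.
From /m/ at 7 leftward: 6 /a/ → [+nasal]; 5 /a/ → [+nasal]; 4 /s/ blocks.
From /n/ at 16 rightward: word edge.
From /n/ at 16 leftward: 15 /o/ → [+nasal]; 14 /a/ → [+nasal]; 13 /k/ blocks.
Targets with no active source: positions 1 2 3 10 stay [-nasal].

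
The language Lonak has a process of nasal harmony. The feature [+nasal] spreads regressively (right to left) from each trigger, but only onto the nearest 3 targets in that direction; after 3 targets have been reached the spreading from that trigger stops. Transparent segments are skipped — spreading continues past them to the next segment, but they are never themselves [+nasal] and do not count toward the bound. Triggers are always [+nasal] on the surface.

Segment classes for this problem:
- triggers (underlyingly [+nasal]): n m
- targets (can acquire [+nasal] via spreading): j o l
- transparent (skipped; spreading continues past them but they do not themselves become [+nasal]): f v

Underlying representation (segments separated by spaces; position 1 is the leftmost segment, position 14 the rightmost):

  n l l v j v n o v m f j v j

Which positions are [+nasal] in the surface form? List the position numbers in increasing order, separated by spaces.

From /n/ at 1 leftward: word edge.
From /n/ at 7 leftward: 6 /v/ transparent; 5 /j/ → [+nasal]; 4 /v/ transparent; 3 /l/ → [+nasal]; 2 /l/ → [+nasal]; bound reached.
From /m/ at 10 leftward: 9 /v/ transparent; 8 /o/ → [+nasal]; 7 /n/ is itself a trigger — this domain ends here.
Targets with no active source: positions 12 14 stay [-nasal].

1 2 3 5 7 8 10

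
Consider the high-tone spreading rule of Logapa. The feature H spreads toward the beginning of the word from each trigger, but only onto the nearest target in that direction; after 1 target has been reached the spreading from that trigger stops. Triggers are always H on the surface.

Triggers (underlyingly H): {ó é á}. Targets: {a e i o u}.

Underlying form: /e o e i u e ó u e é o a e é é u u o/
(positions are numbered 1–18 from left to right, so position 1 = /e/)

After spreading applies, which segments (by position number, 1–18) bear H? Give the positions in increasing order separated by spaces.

6 7 9 10 13 14 15

From /ó/ at 7 leftward: 6 /e/ → H; bound reached.
From /é/ at 10 leftward: 9 /e/ → H; bound reached.
From /é/ at 14 leftward: 13 /e/ → H; bound reached.
From /é/ at 15 leftward: 14 /é/ is itself a trigger — this domain ends here.
Targets with no active source: positions 1 2 3 4 5 8 11 12 16 17 18 stay [-high tone].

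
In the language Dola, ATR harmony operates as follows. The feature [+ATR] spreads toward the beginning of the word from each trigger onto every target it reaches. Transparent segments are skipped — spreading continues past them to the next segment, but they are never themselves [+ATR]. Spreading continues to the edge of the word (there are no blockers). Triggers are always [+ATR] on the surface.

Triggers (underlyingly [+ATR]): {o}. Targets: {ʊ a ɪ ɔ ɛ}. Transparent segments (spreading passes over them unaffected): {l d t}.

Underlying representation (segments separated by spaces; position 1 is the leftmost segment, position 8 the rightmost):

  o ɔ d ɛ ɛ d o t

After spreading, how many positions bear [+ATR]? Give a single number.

From /o/ at 1 leftward: word edge.
From /o/ at 7 leftward: 6 /d/ transparent; 5 /ɛ/ → [+ATR]; 4 /ɛ/ → [+ATR]; 3 /d/ transparent; 2 /ɔ/ → [+ATR]; 1 /o/ is itself a trigger — this domain ends here.
[+ATR] positions on the surface: 1 2 4 5 7.

5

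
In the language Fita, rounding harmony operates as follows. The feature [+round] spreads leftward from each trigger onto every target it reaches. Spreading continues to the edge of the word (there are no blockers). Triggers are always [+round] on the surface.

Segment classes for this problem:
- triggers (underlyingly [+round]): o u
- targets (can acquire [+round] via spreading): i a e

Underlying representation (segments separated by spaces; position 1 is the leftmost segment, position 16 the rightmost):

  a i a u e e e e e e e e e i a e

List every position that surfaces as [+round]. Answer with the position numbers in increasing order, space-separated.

From /u/ at 4 leftward: 3 /a/ → [+round]; 2 /i/ → [+round]; 1 /a/ → [+round]; word edge.
Targets with no active source: positions 5 6 7 8 9 10 11 12 13 14 15 16 stay [-round].

1 2 3 4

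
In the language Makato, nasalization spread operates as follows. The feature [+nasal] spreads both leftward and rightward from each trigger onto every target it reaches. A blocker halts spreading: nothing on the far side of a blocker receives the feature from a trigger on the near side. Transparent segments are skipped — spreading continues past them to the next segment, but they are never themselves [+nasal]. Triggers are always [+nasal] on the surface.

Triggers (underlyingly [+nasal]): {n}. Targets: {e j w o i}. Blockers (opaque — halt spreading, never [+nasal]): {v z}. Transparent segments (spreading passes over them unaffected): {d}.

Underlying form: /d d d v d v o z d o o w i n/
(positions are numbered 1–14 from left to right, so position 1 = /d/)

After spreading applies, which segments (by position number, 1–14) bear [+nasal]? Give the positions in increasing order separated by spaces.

10 11 12 13 14

From /n/ at 14 rightward: word edge.
From /n/ at 14 leftward: 13 /i/ → [+nasal]; 12 /w/ → [+nasal]; 11 /o/ → [+nasal]; 10 /o/ → [+nasal]; 9 /d/ transparent; 8 /z/ blocks.
Target with no active source: position 7 stays [-nasal].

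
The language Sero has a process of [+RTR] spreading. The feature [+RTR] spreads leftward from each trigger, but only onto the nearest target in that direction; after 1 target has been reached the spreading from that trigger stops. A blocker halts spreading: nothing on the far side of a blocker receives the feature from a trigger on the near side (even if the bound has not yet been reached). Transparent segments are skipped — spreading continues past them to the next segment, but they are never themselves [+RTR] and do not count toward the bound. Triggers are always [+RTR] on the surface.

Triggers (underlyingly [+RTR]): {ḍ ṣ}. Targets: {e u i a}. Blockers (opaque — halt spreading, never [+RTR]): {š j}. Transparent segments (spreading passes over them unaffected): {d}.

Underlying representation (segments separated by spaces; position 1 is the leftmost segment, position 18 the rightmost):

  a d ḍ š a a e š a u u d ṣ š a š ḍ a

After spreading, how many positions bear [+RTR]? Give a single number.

From /ḍ/ at 3 leftward: 2 /d/ transparent; 1 /a/ → [+RTR]; bound reached.
From /ṣ/ at 13 leftward: 12 /d/ transparent; 11 /u/ → [+RTR]; bound reached.
From /ḍ/ at 17 leftward: 16 /š/ blocks.
Targets with no active source: positions 5 6 7 9 10 15 18 stay [-emphatic].
[+RTR] positions on the surface: 1 3 11 13 17.

5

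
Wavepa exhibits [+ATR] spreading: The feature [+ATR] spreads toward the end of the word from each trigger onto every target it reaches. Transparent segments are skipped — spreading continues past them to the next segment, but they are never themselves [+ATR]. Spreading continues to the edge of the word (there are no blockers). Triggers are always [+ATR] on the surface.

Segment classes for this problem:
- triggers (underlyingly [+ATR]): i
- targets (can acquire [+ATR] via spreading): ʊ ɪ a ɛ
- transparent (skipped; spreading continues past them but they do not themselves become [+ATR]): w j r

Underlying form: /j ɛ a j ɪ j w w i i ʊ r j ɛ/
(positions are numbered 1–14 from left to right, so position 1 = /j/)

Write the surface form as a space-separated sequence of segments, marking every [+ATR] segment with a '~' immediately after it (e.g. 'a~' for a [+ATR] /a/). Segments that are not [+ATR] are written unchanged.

From /i/ at 9 rightward: 10 /i/ is itself a trigger — this domain ends here.
From /i/ at 10 rightward: 11 /ʊ/ → [+ATR]; 12 /r/ transparent; 13 /j/ transparent; 14 /ɛ/ → [+ATR]; word edge.
Targets with no active source: positions 2 3 5 stay [-ATR].
[+ATR] positions on the surface: 9 10 11 14.

j ɛ a j ɪ j w w i~ i~ ʊ~ r j ɛ~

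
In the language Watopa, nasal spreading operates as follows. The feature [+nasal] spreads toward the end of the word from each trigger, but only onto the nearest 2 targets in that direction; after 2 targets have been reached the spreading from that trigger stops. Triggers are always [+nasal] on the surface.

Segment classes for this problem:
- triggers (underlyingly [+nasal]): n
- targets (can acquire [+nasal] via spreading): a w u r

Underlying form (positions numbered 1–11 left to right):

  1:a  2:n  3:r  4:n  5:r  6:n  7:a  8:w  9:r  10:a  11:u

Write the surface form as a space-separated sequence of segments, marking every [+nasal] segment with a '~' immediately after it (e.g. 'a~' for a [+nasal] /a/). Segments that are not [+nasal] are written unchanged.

a n~ r~ n~ r~ n~ a~ w~ r a u

From /n/ at 2 rightward: 3 /r/ → [+nasal]; 4 /n/ is itself a trigger — this domain ends here.
From /n/ at 4 rightward: 5 /r/ → [+nasal]; 6 /n/ is itself a trigger — this domain ends here.
From /n/ at 6 rightward: 7 /a/ → [+nasal]; 8 /w/ → [+nasal]; bound reached.
Targets with no active source: positions 1 9 10 11 stay [-nasal].
[+nasal] positions on the surface: 2 3 4 5 6 7 8.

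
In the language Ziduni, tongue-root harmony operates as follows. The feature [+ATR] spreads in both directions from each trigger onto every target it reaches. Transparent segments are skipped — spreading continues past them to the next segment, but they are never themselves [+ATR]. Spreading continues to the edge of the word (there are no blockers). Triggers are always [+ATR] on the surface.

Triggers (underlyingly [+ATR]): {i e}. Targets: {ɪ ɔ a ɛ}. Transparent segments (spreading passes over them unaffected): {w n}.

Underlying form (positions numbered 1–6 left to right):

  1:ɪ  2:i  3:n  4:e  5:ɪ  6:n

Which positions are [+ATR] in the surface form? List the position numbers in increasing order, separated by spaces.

From /i/ at 2 rightward: 3 /n/ transparent; 4 /e/ is itself a trigger — this domain ends here.
From /i/ at 2 leftward: 1 /ɪ/ → [+ATR]; word edge.
From /e/ at 4 rightward: 5 /ɪ/ → [+ATR]; 6 /n/ transparent; word edge.
From /e/ at 4 leftward: 3 /n/ transparent; 2 /i/ is itself a trigger — this domain ends here.

1 2 4 5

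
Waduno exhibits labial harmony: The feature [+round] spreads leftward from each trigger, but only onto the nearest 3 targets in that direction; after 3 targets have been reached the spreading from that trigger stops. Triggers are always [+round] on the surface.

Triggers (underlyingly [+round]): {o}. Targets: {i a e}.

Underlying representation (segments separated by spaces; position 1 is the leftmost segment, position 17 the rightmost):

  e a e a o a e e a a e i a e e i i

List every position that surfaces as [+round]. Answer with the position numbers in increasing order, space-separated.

From /o/ at 5 leftward: 4 /a/ → [+round]; 3 /e/ → [+round]; 2 /a/ → [+round]; bound reached.
Targets with no active source: positions 1 6 7 8 9 10 11 12 13 14 15 16 17 stay [-round].

2 3 4 5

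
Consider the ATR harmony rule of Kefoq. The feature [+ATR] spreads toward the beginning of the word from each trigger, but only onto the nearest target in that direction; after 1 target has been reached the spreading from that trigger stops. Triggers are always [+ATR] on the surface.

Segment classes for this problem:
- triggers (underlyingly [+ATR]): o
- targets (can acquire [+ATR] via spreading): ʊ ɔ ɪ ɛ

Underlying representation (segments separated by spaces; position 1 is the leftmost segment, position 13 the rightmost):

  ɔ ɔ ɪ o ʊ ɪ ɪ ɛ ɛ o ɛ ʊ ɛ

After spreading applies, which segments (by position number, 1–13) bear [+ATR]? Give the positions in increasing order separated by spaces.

3 4 9 10

From /o/ at 4 leftward: 3 /ɪ/ → [+ATR]; bound reached.
From /o/ at 10 leftward: 9 /ɛ/ → [+ATR]; bound reached.
Targets with no active source: positions 1 2 5 6 7 8 11 12 13 stay [-ATR].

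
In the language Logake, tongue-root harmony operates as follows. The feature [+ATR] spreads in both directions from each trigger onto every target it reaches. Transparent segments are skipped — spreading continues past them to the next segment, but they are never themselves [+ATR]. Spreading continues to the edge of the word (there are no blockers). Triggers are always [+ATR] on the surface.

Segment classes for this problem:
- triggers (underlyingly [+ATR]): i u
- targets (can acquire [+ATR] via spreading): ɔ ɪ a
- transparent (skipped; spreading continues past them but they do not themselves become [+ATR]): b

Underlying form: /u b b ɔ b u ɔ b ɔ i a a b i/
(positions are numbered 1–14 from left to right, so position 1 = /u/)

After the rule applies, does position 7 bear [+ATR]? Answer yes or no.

yes

From /u/ at 1 rightward: 2 /b/ transparent; 3 /b/ transparent; 4 /ɔ/ → [+ATR]; 5 /b/ transparent; 6 /u/ is itself a trigger — this domain ends here.
From /u/ at 1 leftward: word edge.
From /u/ at 6 rightward: 7 /ɔ/ → [+ATR]; 8 /b/ transparent; 9 /ɔ/ → [+ATR]; 10 /i/ is itself a trigger — this domain ends here.
From /u/ at 6 leftward: 5 /b/ transparent; 4 /ɔ/ → [+ATR]; 3 /b/ transparent; 2 /b/ transparent; 1 /u/ is itself a trigger — this domain ends here.
From /i/ at 10 rightward: 11 /a/ → [+ATR]; 12 /a/ → [+ATR]; 13 /b/ transparent; 14 /i/ is itself a trigger — this domain ends here.
From /i/ at 10 leftward: 9 /ɔ/ → [+ATR]; 8 /b/ transparent; 7 /ɔ/ → [+ATR]; 6 /u/ is itself a trigger — this domain ends here.
From /i/ at 14 rightward: word edge.
From /i/ at 14 leftward: 13 /b/ transparent; 12 /a/ → [+ATR]; 11 /a/ → [+ATR]; 10 /i/ is itself a trigger — this domain ends here.
[+ATR] positions on the surface: 1 4 6 7 9 10 11 12 14.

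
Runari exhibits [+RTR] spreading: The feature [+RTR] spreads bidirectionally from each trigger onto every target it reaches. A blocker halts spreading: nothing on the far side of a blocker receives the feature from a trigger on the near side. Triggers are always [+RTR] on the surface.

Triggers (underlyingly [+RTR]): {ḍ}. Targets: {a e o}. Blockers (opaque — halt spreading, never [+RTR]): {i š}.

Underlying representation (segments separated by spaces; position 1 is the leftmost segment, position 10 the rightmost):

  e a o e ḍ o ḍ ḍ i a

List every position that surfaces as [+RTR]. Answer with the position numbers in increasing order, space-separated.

From /ḍ/ at 5 rightward: 6 /o/ → [+RTR]; 7 /ḍ/ is itself a trigger — this domain ends here.
From /ḍ/ at 5 leftward: 4 /e/ → [+RTR]; 3 /o/ → [+RTR]; 2 /a/ → [+RTR]; 1 /e/ → [+RTR]; word edge.
From /ḍ/ at 7 rightward: 8 /ḍ/ is itself a trigger — this domain ends here.
From /ḍ/ at 7 leftward: 6 /o/ → [+RTR]; 5 /ḍ/ is itself a trigger — this domain ends here.
From /ḍ/ at 8 rightward: 9 /i/ blocks.
From /ḍ/ at 8 leftward: 7 /ḍ/ is itself a trigger — this domain ends here.
Target with no active source: position 10 stays [-emphatic].

1 2 3 4 5 6 7 8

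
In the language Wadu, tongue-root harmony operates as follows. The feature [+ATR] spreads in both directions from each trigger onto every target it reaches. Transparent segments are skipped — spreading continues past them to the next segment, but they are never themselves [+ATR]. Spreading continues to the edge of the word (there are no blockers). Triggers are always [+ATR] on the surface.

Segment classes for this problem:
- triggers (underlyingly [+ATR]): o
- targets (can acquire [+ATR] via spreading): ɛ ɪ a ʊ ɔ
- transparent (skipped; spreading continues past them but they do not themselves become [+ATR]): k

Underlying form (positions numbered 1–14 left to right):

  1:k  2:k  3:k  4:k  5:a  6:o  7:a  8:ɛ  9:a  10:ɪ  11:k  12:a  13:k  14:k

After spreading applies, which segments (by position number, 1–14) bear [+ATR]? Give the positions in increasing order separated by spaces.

5 6 7 8 9 10 12

From /o/ at 6 rightward: 7 /a/ → [+ATR]; 8 /ɛ/ → [+ATR]; 9 /a/ → [+ATR]; 10 /ɪ/ → [+ATR]; 11 /k/ transparent; 12 /a/ → [+ATR]; 13 /k/ transparent; 14 /k/ transparent; word edge.
From /o/ at 6 leftward: 5 /a/ → [+ATR]; 4 /k/ transparent; 3 /k/ transparent; 2 /k/ transparent; 1 /k/ transparent; word edge.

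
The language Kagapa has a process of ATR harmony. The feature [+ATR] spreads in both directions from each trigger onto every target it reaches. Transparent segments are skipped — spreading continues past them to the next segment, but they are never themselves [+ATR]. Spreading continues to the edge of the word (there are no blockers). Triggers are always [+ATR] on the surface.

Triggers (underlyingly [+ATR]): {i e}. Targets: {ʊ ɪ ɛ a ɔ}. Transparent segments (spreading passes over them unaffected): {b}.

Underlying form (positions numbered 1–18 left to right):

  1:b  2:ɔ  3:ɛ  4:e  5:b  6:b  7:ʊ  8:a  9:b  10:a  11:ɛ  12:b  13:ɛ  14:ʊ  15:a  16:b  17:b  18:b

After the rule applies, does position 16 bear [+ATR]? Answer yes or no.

no

From /e/ at 4 rightward: 5 /b/ transparent; 6 /b/ transparent; 7 /ʊ/ → [+ATR]; 8 /a/ → [+ATR]; 9 /b/ transparent; 10 /a/ → [+ATR]; 11 /ɛ/ → [+ATR]; 12 /b/ transparent; 13 /ɛ/ → [+ATR]; 14 /ʊ/ → [+ATR]; 15 /a/ → [+ATR]; 16 /b/ transparent; 17 /b/ transparent; 18 /b/ transparent; word edge.
From /e/ at 4 leftward: 3 /ɛ/ → [+ATR]; 2 /ɔ/ → [+ATR]; 1 /b/ transparent; word edge.
[+ATR] positions on the surface: 2 3 4 7 8 10 11 13 14 15.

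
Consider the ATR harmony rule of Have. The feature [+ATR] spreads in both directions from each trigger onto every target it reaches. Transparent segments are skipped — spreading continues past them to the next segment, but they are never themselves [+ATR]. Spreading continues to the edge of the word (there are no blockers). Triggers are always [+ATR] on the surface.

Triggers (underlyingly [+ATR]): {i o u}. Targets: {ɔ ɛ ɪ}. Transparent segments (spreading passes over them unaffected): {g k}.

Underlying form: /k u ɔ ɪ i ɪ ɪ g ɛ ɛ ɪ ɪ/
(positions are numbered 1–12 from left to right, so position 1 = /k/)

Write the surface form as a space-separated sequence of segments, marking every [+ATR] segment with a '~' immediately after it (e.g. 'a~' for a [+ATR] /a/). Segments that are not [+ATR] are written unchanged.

From /u/ at 2 rightward: 3 /ɔ/ → [+ATR]; 4 /ɪ/ → [+ATR]; 5 /i/ is itself a trigger — this domain ends here.
From /u/ at 2 leftward: 1 /k/ transparent; word edge.
From /i/ at 5 rightward: 6 /ɪ/ → [+ATR]; 7 /ɪ/ → [+ATR]; 8 /g/ transparent; 9 /ɛ/ → [+ATR]; 10 /ɛ/ → [+ATR]; 11 /ɪ/ → [+ATR]; 12 /ɪ/ → [+ATR]; word edge.
From /i/ at 5 leftward: 4 /ɪ/ → [+ATR]; 3 /ɔ/ → [+ATR]; 2 /u/ is itself a trigger — this domain ends here.
[+ATR] positions on the surface: 2 3 4 5 6 7 9 10 11 12.

k u~ ɔ~ ɪ~ i~ ɪ~ ɪ~ g ɛ~ ɛ~ ɪ~ ɪ~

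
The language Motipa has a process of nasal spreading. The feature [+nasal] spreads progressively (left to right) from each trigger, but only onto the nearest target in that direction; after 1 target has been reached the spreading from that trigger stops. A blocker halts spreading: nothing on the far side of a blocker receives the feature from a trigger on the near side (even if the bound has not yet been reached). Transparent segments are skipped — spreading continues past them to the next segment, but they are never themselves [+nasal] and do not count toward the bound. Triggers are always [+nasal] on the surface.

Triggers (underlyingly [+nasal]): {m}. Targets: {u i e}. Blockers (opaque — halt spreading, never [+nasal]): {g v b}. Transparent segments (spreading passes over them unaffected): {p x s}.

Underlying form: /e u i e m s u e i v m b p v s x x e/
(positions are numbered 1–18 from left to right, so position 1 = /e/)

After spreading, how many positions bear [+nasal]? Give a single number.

3

From /m/ at 5 rightward: 6 /s/ transparent; 7 /u/ → [+nasal]; bound reached.
From /m/ at 11 rightward: 12 /b/ blocks.
Targets with no active source: positions 1 2 3 4 8 9 18 stay [-nasal].
[+nasal] positions on the surface: 5 7 11.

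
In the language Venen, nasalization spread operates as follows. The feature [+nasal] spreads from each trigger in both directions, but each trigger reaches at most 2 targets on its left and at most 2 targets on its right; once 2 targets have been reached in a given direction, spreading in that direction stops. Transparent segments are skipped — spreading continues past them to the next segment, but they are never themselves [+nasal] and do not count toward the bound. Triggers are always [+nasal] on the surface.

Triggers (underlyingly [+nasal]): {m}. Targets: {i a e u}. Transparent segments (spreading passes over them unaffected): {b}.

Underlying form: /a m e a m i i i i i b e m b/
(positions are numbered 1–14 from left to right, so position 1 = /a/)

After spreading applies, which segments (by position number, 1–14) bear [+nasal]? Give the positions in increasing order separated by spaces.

1 2 3 4 5 6 7 10 12 13

From /m/ at 2 rightward: 3 /e/ → [+nasal]; 4 /a/ → [+nasal]; bound reached.
From /m/ at 2 leftward: 1 /a/ → [+nasal]; word edge.
From /m/ at 5 rightward: 6 /i/ → [+nasal]; 7 /i/ → [+nasal]; bound reached.
From /m/ at 5 leftward: 4 /a/ → [+nasal]; 3 /e/ → [+nasal]; bound reached.
From /m/ at 13 rightward: 14 /b/ transparent; word edge.
From /m/ at 13 leftward: 12 /e/ → [+nasal]; 11 /b/ transparent; 10 /i/ → [+nasal]; bound reached.
Targets with no active source: positions 8 9 stay [-nasal].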